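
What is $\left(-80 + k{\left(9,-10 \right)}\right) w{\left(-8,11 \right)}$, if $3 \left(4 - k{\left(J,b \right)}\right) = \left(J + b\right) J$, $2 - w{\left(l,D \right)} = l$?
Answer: $-730$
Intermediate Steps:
$w{\left(l,D \right)} = 2 - l$
$k{\left(J,b \right)} = 4 - \frac{J \left(J + b\right)}{3}$ ($k{\left(J,b \right)} = 4 - \frac{\left(J + b\right) J}{3} = 4 - \frac{J \left(J + b\right)}{3}$)
$\left(-80 + k{\left(9,-10 \right)}\right) w{\left(-8,11 \right)} = \left(-80 - \left(-4 - 30 + 27\right)\right) \left(2 - -8\right) = \left(-80 + \left(4 - 27 + 30\right)\right) \left(2 + 8\right) = \left(-80 + \left(4 - 27 + 30\right)\right) 10 = \left(-80 + 7\right) 10 = \left(-73\right) 10 = -730$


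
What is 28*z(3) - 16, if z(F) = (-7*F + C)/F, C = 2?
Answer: -580/3 ≈ -193.33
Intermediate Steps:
z(F) = (2 - 7*F)/F (z(F) = (-7*F + 2)/F = (2 - 7*F)/F)
28*z(3) - 16 = 28*(-7 + 2/3) - 16 = 28*(-19/3) - 16 = -532/3 - 16 = -580/3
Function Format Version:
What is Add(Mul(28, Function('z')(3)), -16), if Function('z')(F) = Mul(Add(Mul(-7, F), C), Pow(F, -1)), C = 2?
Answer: Rational(-580, 3) ≈ -193.33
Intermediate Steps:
Function('z')(F) = Mul(Pow(F, -1), Add(2, Mul(-7, F))) (Function('z')(F) = Mul(Add(Mul(-7, F), 2), Pow(F, -1)) = Mul(Add(2, Mul(-7, F)), Pow(F, -1)) = Mul(Pow(F, -1), Add(2, Mul(-7, F))))
Add(Mul(28, Function('z')(3)), -16) = Add(Mul(28, Add(-7, Mul(2, Pow(3, -1)))), -16) = Add(Mul(28, Add(-7, Mul(2, Rational(1, 3)))), -16) = Add(Mul(28, Add(-7, Rational(2, 3))), -16) = Add(Mul(28, Rational(-19, 3)), -16) = Add(Rational(-532, 3), -16) = Rational(-580, 3)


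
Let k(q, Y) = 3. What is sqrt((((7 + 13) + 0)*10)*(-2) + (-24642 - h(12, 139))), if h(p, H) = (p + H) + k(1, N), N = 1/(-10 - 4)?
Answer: 2*I*sqrt(6299) ≈ 158.73*I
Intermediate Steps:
N = -1/14 (N = 1/(-14) = -1/14 ≈ -0.071429)
h(p, H) = 3 + H + p (h(p, H) = (p + H) + 3 = (H + p) + 3 = 3 + H + p)
sqrt((((7 + 13) + 0)*10)*(-2) + (-24642 - h(12, 139))) = sqrt((((7 + 13) + 0)*10)*(-2) + (-24642 - (3 + 139 + 12))) = sqrt(((20 + 0)*10)*(-2) + (-24642 - 1*154)) = sqrt((20*10)*(-2) + (-24642 - 154)) = sqrt(200*(-2) - 24796) = sqrt(-400 - 24796) = sqrt(-25196) = 2*I*sqrt(6299)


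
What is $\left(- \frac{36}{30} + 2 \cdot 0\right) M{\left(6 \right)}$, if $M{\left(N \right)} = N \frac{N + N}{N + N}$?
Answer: $- \frac{36}{5} \approx -7.2$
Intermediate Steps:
$M{\left(N \right)} = N$ ($M{\left(N \right)} = N \frac{2 N}{2 N} = N 2 N \frac{1}{2 N} = N 1 = N$)
$\left(- \frac{36}{30} + 2 \cdot 0\right) M{\left(6 \right)} = \left(- \frac{36}{30} + 2 \cdot 0\right) 6 = \left(\left(-36\right) \frac{1}{30} + 0\right) 6 = \left(- \frac{6}{5} + 0\right) 6 = \left(- \frac{6}{5}\right) 6 = - \frac{36}{5}$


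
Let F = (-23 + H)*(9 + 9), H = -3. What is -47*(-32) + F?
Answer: 1036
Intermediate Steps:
F = -468 (F = (-23 - 3)*(9 + 9) = -26*18 = -468)
-47*(-32) + F = -47*(-32) - 468 = 1504 - 468 = 1036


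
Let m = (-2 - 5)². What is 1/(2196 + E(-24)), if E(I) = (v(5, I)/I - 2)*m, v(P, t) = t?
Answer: 1/2147 ≈ 0.00046577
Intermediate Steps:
m = 49 (m = (-7)² = 49)
E(I) = -49 (E(I) = (I/I - 2)*49 = (1 - 2)*49 = -1*49 = -49)
1/(2196 + E(-24)) = 1/(2196 - 49) = 1/2147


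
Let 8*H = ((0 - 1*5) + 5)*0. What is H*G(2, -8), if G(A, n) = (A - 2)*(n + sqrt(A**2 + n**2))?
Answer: 0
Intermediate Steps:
G(A, n) = (-2 + A)*(n + sqrt(A**2 + n**2))
H = 0 (H = (((0 - 1*5) + 5)*0)/8 = (((0 - 5) + 5)*0)/8 = ((-5 + 5)*0)/8 = (0*0)/8 = (1/8)*0 = 0)
H*G(2, -8) = 0*(-2*(-8) - 2*sqrt(2**2 + (-8)**2) + 2*(-8) + 2*sqrt(2**2 + (-8)**2)) = 0*(16 - 2*sqrt(4 + 64) - 16 + 2*sqrt(4 + 64)) = 0*(16 - 4*sqrt(17) - 16 + 2*sqrt(68)) = 0*(16 - 4*sqrt(17) - 16 + 2*(2*sqrt(17))) = 0*(16 - 4*sqrt(17) - 16 + 4*sqrt(17)) = 0*0 = 0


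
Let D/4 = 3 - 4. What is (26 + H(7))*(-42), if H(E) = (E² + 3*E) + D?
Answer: -3864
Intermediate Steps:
D = -4 (D = 4*(3 - 4) = 4*(-1) = -4)
H(E) = -4 + E² + 3*E (H(E) = (E² + 3*E) - 4 = -4 + E² + 3*E)
(26 + H(7))*(-42) = (26 + (-4 + 7² + 3*7))*(-42) = (26 + (-4 + 49 + 21))*(-42) = (26 + 66)*(-42) = 92*(-42) = -3864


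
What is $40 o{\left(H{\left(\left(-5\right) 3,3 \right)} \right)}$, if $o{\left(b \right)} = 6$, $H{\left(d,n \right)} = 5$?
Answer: $240$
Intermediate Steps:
$40 o{\left(H{\left(\left(-5\right) 3,3 \right)} \right)} = 40 \cdot 6 = 240$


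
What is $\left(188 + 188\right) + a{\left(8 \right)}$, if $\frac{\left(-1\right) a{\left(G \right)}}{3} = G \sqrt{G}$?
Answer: $376 - 48 \sqrt{2} \approx 308.12$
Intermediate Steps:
$a{\left(G \right)} = - 3 G^{\frac{3}{2}}$ ($a{\left(G \right)} = - 3 G \sqrt{G} = - 3 G^{\frac{3}{2}}$)
$\left(188 + 188\right) + a{\left(8 \right)} = \left(188 + 188\right) - 3 \cdot 8^{\frac{3}{2}} = 376 - 3 \cdot 16 \sqrt{2} = 376 - 48 \sqrt{2}$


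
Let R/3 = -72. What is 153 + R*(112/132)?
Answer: -333/11 ≈ -30.273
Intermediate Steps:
R = -216 (R = 3*(-72) = -216)
153 + R*(112/132) = 153 - 24192/132 = 153 - 216*28/33 = 153 - 2016/11 = -333/11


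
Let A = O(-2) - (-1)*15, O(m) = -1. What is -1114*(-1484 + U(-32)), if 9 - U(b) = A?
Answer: 1658746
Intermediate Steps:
A = 14 (A = -1 - (-1)*15 = -1 - 1*(-15) = -1 + 15 = 14)
U(b) = -5 (U(b) = 9 - 1*14 = 9 - 14 = -5)
-1114*(-1484 + U(-32)) = -1114*(-1484 - 5) = -1114*(-1489) = 1658746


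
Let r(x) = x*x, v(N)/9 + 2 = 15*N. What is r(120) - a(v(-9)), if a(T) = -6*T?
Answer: 7002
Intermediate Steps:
v(N) = -18 + 135*N (v(N) = -18 + 9*(15*N) = -18 + 135*N)
r(x) = x²
r(120) - a(v(-9)) = 120² - (-6)*(-18 + 135*(-9)) = 14400 - (-6)*(-18 - 1215) = 14400 - (-6)*(-1233) = 14400 - 1*7398 = 14400 - 7398 = 7002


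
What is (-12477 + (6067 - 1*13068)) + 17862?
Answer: -1616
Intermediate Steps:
(-12477 + (6067 - 1*13068)) + 17862 = (-12477 + (6067 - 13068)) + 17862 = (-12477 - 7001) + 17862 = -19478 + 17862 = -1616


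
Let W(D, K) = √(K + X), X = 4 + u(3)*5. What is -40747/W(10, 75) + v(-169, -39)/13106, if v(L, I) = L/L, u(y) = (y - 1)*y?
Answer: 1/13106 - 40747*√109/109 ≈ -3902.9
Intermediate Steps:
u(y) = y*(-1 + y) (u(y) = (-1 + y)*y = y*(-1 + y))
X = 34 (X = 4 + (3*(-1 + 3))*5 = 4 + (3*2)*5 = 4 + 6*5 = 4 + 30 = 34)
v(L, I) = 1
W(D, K) = √(34 + K) (W(D, K) = √(K + 34) = √(34 + K))
-40747/W(10, 75) + v(-169, -39)/13106 = -40747/√(34 + 75) + 1/13106 = -40747*√109/109 + 1*(1/13106) = -40747*√109/109 + 1/13106 = 1/13106 - 40747*√109/109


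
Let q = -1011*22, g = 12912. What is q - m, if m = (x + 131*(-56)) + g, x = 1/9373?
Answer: -260738115/9373 ≈ -27818.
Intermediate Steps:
x = 1/9373 ≈ 0.00010669
m = 52263849/9373 (m = (1/9373 + 131*(-56)) + 12912 = (1/9373 - 7336) + 12912 = -68760327/9373 + 12912 = 52263849/9373 ≈ 5576.0)
q = -22242
q - m = -22242 - 1*52263849/9373 = -22242 - 52263849/9373 = -260738115/9373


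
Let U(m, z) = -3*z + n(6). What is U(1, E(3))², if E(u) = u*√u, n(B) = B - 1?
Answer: 268 - 90*√3 ≈ 112.12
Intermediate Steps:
n(B) = -1 + B
E(u) = u^(3/2)
U(m, z) = 5 - 3*z (U(m, z) = -3*z + (-1 + 6) = -3*z + 5 = 5 - 3*z)
U(1, E(3))² = (5 - 9*√3)²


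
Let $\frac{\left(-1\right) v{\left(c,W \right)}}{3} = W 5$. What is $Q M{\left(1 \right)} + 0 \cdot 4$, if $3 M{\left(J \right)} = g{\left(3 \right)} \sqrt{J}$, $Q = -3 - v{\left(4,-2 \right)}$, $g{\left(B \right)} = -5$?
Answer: $55$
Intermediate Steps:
$v{\left(c,W \right)} = - 15 W$ ($v{\left(c,W \right)} = - 3 W 5 = - 3 \cdot 5 W = - 15 W$)
$Q = -33$ ($Q = -3 - \left(-15\right) \left(-2\right) = -3 - 30 = -33$)
$M{\left(J \right)} = - \frac{5 \sqrt{J}}{3}$ ($M{\left(J \right)} = \frac{\left(-5\right) \sqrt{J}}{3} = - \frac{5 \sqrt{J}}{3}$)
$Q M{\left(1 \right)} + 0 \cdot 4 = - 33 \left(- \frac{5 \sqrt{1}}{3}\right) + 0 \cdot 4 = - 33 \left(\left(- \frac{5}{3}\right) 1\right) + 0 = \left(-33\right) \left(- \frac{5}{3}\right) + 0 = 55 + 0 = 55$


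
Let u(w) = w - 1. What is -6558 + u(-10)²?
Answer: -6437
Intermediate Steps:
u(w) = -1 + w
-6558 + u(-10)² = -6558 + (-1 - 10)² = -6558 + (-11)² = -6558 + 121 = -6437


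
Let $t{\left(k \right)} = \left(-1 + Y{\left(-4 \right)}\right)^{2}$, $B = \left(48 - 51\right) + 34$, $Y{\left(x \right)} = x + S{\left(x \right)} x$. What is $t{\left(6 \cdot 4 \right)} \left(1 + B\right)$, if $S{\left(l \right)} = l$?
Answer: $3872$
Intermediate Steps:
$Y{\left(x \right)} = x + x^{2}$ ($Y{\left(x \right)} = x + x x = x + x^{2}$)
$B = 31$ ($B = -3 + 34 = 31$)
$t{\left(k \right)} = 121$ ($t{\left(k \right)} = \left(-1 - 4 \left(1 - 4\right)\right)^{2} = \left(-1 - -12\right)^{2} = \left(-1 + 12\right)^{2} = 11^{2} = 121$)
$t{\left(6 \cdot 4 \right)} \left(1 + B\right) = 121 \left(1 + 31\right) = 121 \cdot 32 = 3872$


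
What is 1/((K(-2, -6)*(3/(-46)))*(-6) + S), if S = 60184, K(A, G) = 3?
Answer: 23/1384259 ≈ 1.6615e-5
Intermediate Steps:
1/((K(-2, -6)*(3/(-46)))*(-6) + S) = 1/((3*(3/(-46)))*(-6) + 60184) = 1/((3*(3*(-1/46)))*(-6) + 60184) = 1/((3*(-3/46))*(-6) + 60184) = 1/(-9/46*(-6) + 60184) = 1/(27/23 + 60184) = 1/(1384259/23) = 23/1384259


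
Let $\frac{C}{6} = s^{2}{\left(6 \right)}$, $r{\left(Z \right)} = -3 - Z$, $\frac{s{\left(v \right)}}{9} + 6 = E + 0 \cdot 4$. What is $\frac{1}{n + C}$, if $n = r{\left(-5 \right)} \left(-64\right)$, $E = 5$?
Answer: $\frac{1}{358} \approx 0.0027933$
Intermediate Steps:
$s{\left(v \right)} = -9$ ($s{\left(v \right)} = -54 + 9 \left(5 + 0 \cdot 4\right) = -54 + 9 \left(5 + 0\right) = -54 + 9 \cdot 5 = -54 + 45 = -9$)
$C = 486$ ($C = 6 \left(-9\right)^{2} = 6 \cdot 81 = 486$)
$n = -128$ ($n = \left(-3 - -5\right) \left(-64\right) = \left(-3 + 5\right) \left(-64\right) = 2 \left(-64\right) = -128$)
$\frac{1}{n + C} = \frac{1}{-128 + 486} = \frac{1}{358}$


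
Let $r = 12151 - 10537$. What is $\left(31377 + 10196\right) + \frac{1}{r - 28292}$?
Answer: $\frac{1109084493}{26678} \approx 41573.0$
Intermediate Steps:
$r = 1614$
$\left(31377 + 10196\right) + \frac{1}{r - 28292} = \left(31377 + 10196\right) + \frac{1}{1614 - 28292} = 41573 + \frac{1}{-26678} = 41573 - \frac{1}{26678} = \frac{1109084493}{26678}$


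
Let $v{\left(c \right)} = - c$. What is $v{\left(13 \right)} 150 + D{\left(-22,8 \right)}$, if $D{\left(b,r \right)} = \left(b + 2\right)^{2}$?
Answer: $-1550$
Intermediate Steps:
$D{\left(b,r \right)} = \left(2 + b\right)^{2}$
$v{\left(13 \right)} 150 + D{\left(-22,8 \right)} = \left(-1\right) 13 \cdot 150 + \left(2 - 22\right)^{2} = \left(-13\right) 150 + \left(-20\right)^{2} = -1950 + 400 = -1550$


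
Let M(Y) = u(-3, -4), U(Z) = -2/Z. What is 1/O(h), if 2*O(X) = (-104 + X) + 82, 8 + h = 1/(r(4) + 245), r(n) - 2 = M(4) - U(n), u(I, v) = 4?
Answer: -503/7544 ≈ -0.066676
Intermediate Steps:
M(Y) = 4
r(n) = 6 + 2/n (r(n) = 2 + (4 - (-2)/n) = 2 + (4 + 2/n) = 6 + 2/n)
h = -4022/503 (h = -8 + 1/((6 + 2/4) + 245) = -8 + 1/((6 + 2*(1/4)) + 245) = -8 + 1/((6 + 1/2) + 245) = -8 + 1/(13/2 + 245) = -8 + 1/(503/2) = -8 + 2/503 = -4022/503 ≈ -7.9960)
O(X) = -11 + X/2 (O(X) = ((-104 + X) + 82)/2 = (-22 + X)/2 = -11 + X/2)
1/O(h) = 1/(-11 + (1/2)*(-4022/503)) = 1/(-11 - 2011/503) = 1/(-7544/503) = -503/7544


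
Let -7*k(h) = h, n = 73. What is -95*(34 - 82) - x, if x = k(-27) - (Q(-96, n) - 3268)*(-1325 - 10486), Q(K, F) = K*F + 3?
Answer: 849372714/7 ≈ 1.2134e+8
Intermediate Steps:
k(h) = -h/7
Q(K, F) = 3 + F*K (Q(K, F) = F*K + 3 = 3 + F*K)
x = -849340794/7 (x = -⅐*(-27) - ((3 + 73*(-96)) - 3268)*(-1325 - 10486) = 27/7 - ((3 - 7008) - 3268)*(-11811) = 27/7 - (-7005 - 3268)*(-11811) = 27/7 - (-10273)*(-11811) = 27/7 - 1*121334403 = 27/7 - 121334403 = -849340794/7 ≈ -1.2133e+8)
-95*(34 - 82) - x = -95*(34 - 82) - 1*(-849340794/7) = -95*(-48) + 849340794/7 = 4560 + 849340794/7 = 849372714/7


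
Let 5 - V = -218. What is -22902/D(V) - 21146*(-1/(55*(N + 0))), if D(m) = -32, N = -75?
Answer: 46897039/66000 ≈ 710.56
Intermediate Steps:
V = 223 (V = 5 - 1*(-218) = 5 + 218 = 223)
-22902/D(V) - 21146*(-1/(55*(N + 0))) = -22902/(-32) - 21146*(-1/(55*(-75 + 0))) = -22902*(-1/32) - 21146/((-55*(-75))) = 11451/16 - 21146/4125 = 46897039/66000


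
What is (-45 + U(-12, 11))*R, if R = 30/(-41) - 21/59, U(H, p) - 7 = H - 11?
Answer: 160491/2419 ≈ 66.346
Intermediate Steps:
U(H, p) = -4 + H (U(H, p) = 7 + (H - 11) = 7 + (-11 + H) = -4 + H)
R = -2631/2419 (R = 30*(-1/41) - 21*1/59 = -30/41 - 21/59 = -2631/2419 ≈ -1.0876)
(-45 + U(-12, 11))*R = (-45 + (-4 - 12))*(-2631/2419) = (-45 - 16)*(-2631/2419) = -61*(-2631/2419) = 160491/2419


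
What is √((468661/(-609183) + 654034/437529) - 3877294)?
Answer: I*√3400579022644423605258082135/29615025423 ≈ 1969.1*I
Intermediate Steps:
√((468661/(-609183) + 654034/437529) - 3877294) = √((468661*(-1/609183) + 654034*(1/437529)) - 3877294) = √((-468661/609183 + 654034/437529) - 3877294) = √(64457871851/88845076269 - 3877294) = √(-344478416689464235/88845076269) = I*√3400579022644423605258082135/29615025423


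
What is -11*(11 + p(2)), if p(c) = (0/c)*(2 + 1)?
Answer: -121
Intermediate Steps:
p(c) = 0 (p(c) = 0*3 = 0)
-11*(11 + p(2)) = -11*(11 + 0) = -11*11 = -121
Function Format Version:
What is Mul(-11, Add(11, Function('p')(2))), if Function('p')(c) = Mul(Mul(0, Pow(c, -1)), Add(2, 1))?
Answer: -121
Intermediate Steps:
Function('p')(c) = 0 (Function('p')(c) = Mul(0, 3) = 0)
Mul(-11, Add(11, Function('p')(2))) = Mul(-11, Add(11, 0)) = Mul(-11, 11) = -121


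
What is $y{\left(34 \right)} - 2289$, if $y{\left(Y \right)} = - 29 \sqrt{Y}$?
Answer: $-2289 - 29 \sqrt{34} \approx -2458.1$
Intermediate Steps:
$y{\left(34 \right)} - 2289 = - 29 \sqrt{34} - 2289 = -2289 - 29 \sqrt{34}$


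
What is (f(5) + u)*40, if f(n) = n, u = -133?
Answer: -5120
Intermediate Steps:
(f(5) + u)*40 = (5 - 133)*40 = -128*40 = -5120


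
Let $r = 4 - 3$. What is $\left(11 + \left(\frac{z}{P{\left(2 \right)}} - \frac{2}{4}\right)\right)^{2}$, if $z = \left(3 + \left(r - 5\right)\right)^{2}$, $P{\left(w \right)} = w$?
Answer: $121$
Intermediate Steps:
$r = 1$ ($r = 4 - 3 = 1$)
$z = 1$ ($z = \left(3 + \left(1 - 5\right)\right)^{2} = \left(3 - 4\right)^{2} = \left(-1\right)^{2} = 1$)
$\left(11 + \left(\frac{z}{P{\left(2 \right)}} - \frac{2}{4}\right)\right)^{2} = \left(11 + \left(1 \cdot \frac{1}{2} - \frac{2}{4}\right)\right)^{2} = \left(11 + \left(1 \cdot \frac{1}{2} - \frac{1}{2}\right)\right)^{2} = \left(11 + \left(\frac{1}{2} - \frac{1}{2}\right)\right)^{2} = \left(11 + 0\right)^{2} = 11^{2} = 121$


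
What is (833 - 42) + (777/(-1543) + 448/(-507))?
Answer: 617714888/782301 ≈ 789.61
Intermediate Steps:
(833 - 42) + (777/(-1543) + 448/(-507)) = 791 + (777*(-1/1543) + 448*(-1/507)) = 791 + (-777/1543 - 448/507) = 791 - 1085203/782301 = 617714888/782301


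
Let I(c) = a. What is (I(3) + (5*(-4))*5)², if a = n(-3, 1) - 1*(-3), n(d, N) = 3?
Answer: 8836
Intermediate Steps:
a = 6 (a = 3 - 1*(-3) = 3 + 3 = 6)
I(c) = 6
(I(3) + (5*(-4))*5)² = (6 + (5*(-4))*5)² = (6 - 20*5)² = (6 - 100)² = (-94)² = 8836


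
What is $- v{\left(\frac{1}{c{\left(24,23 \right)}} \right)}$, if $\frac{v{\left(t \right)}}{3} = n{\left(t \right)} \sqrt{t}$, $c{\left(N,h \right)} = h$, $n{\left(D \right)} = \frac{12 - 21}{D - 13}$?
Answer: $- \frac{27 \sqrt{23}}{298} \approx -0.43452$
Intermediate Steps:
$n{\left(D \right)} = - \frac{9}{-13 + D}$
$v{\left(t \right)} = - \frac{27 \sqrt{t}}{-13 + t}$ ($v{\left(t \right)} = 3 - \frac{9}{-13 + t} \sqrt{t} = 3 \left(- \frac{9 \sqrt{t}}{-13 + t}\right) = - \frac{27 \sqrt{t}}{-13 + t}$)
$- v{\left(\frac{1}{c{\left(24,23 \right)}} \right)} = - \frac{\left(-27\right) \sqrt{\frac{1}{23}}}{-13 + \frac{1}{23}} = - \frac{-27}{\sqrt{23} \left(-13 + \frac{1}{23}\right)} = - \frac{\left(-27\right) \frac{\sqrt{23}}{23}}{- \frac{298}{23}} = - \frac{\left(-27\right) \frac{\sqrt{23}}{23} \left(-23\right)}{298} = - \frac{27 \sqrt{23}}{298}$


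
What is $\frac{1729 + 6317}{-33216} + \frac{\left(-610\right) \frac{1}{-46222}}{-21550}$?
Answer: $- \frac{66787607753}{275716078880} \approx -0.24223$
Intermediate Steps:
$\frac{1729 + 6317}{-33216} + \frac{\left(-610\right) \frac{1}{-46222}}{-21550} = 8046 \left(- \frac{1}{33216}\right) + \left(-610\right) \left(- \frac{1}{46222}\right) \left(- \frac{1}{21550}\right) = - \frac{1341}{5536} + \frac{305}{23111} \left(- \frac{1}{21550}\right) = - \frac{1341}{5536} - \frac{61}{99608410} = - \frac{66787607753}{275716078880}$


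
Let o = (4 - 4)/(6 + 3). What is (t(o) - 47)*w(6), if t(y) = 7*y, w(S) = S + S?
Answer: -564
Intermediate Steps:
w(S) = 2*S
o = 0 (o = 0/9 = 0*(1/9) = 0)
(t(o) - 47)*w(6) = (7*0 - 47)*(2*6) = (0 - 47)*12 = -47*12 = -564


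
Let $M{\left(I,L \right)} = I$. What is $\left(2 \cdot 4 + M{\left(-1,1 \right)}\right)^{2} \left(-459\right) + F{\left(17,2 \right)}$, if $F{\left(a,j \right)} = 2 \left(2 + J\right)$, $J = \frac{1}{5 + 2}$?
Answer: $- \frac{157407}{7} \approx -22487.0$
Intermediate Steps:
$J = \frac{1}{7} \approx 0.14286$
$F{\left(a,j \right)} = \frac{30}{7}$ ($F{\left(a,j \right)} = 2 \left(2 + \frac{1}{7}\right) = 2 \cdot \frac{15}{7} = \frac{30}{7}$)
$\left(2 \cdot 4 + M{\left(-1,1 \right)}\right)^{2} \left(-459\right) + F{\left(17,2 \right)} = \left(2 \cdot 4 - 1\right)^{2} \left(-459\right) + \frac{30}{7} = \left(8 - 1\right)^{2} \left(-459\right) + \frac{30}{7} = 7^{2} \left(-459\right) + \frac{30}{7} = 49 \left(-459\right) + \frac{30}{7} = -22491 + \frac{30}{7} = - \frac{157407}{7}$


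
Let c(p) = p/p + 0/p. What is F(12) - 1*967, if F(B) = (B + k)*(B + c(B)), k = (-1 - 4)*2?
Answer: -941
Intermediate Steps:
c(p) = 1 (c(p) = 1 + 0 = 1)
k = -10 (k = -5*2 = -10)
F(B) = (1 + B)*(-10 + B) (F(B) = (B - 10)*(B + 1) = (-10 + B)*(1 + B) = (1 + B)*(-10 + B))
F(12) - 1*967 = (-10 + 12² - 9*12) - 1*967 = (-10 + 144 - 108) - 967 = 26 - 967 = -941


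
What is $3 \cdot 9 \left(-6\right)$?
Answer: $-162$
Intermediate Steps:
$3 \cdot 9 \left(-6\right) = 27 \left(-6\right) = -162$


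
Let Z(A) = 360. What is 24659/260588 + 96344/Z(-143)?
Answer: 3139370939/11726460 ≈ 267.72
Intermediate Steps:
24659/260588 + 96344/Z(-143) = 24659/260588 + 96344/360 = 24659*(1/260588) + 96344*(1/360) = 24659/260588 + 12043/45 = 3139370939/11726460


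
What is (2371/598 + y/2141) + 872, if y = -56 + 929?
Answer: 1122035661/1280318 ≈ 876.37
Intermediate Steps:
y = 873
(2371/598 + y/2141) + 872 = (2371/598 + 873/2141) + 872 = 5598365/1280318 + 872 = 1122035661/1280318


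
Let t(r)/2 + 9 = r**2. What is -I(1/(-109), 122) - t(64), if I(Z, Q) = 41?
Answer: -8215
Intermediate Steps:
t(r) = -18 + 2*r**2
-I(1/(-109), 122) - t(64) = -1*41 - (-18 + 2*64**2) = -41 - (-18 + 2*4096) = -41 - (-18 + 8192) = -41 - 1*8174 = -41 - 8174 = -8215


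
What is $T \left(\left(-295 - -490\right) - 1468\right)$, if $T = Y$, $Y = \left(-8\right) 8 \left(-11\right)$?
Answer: $-896192$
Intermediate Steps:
$Y = 704$ ($Y = \left(-64\right) \left(-11\right) = 704$)
$T = 704$
$T \left(\left(-295 - -490\right) - 1468\right) = 704 \left(\left(-295 - -490\right) - 1468\right) = 704 \left(\left(-295 + 490\right) - 1468\right) = 704 \left(195 - 1468\right) = 704 \left(-1273\right) = -896192$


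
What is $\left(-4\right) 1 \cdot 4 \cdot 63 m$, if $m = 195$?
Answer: $-196560$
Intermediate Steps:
$\left(-4\right) 1 \cdot 4 \cdot 63 m = \left(-4\right) 1 \cdot 4 \cdot 63 \cdot 195 = \left(-4\right) 4 \cdot 63 \cdot 195 = \left(-16\right) 63 \cdot 195 = \left(-1008\right) 195 = -196560$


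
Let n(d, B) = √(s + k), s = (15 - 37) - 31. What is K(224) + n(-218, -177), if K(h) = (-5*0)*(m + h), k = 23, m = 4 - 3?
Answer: I*√30 ≈ 5.4772*I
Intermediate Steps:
m = 1
s = -53 (s = -22 - 31 = -53)
n(d, B) = I*√30 (n(d, B) = √(-53 + 23) = √(-30) = I*√30)
K(h) = 0 (K(h) = (-5*0)*(1 + h) = 0*(1 + h) = 0)
K(224) + n(-218, -177) = 0 + I*√30 = I*√30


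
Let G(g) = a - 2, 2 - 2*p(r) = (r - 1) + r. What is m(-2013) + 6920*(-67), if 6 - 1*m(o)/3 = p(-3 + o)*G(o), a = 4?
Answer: -475727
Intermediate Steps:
p(r) = 3/2 - r (p(r) = 1 - ((r - 1) + r)/2 = 1 - ((-1 + r) + r)/2 = 1 - (-1 + 2*r)/2 = 1 + (½ - r) = 3/2 - r)
G(g) = 2 (G(g) = 4 - 2 = 2)
m(o) = -9 + 6*o (m(o) = 18 - 3*(3/2 - (-3 + o))*2 = 18 - 3*(3/2 + (3 - o))*2 = 18 - 3*(9/2 - o)*2 = 18 - 3*(9 - 2*o) = 18 + (-27 + 6*o) = -9 + 6*o)
m(-2013) + 6920*(-67) = (-9 + 6*(-2013)) + 6920*(-67) = (-9 - 12078) - 463640 = -12087 - 463640 = -475727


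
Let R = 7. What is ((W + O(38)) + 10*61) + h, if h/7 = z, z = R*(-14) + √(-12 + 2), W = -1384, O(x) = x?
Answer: -1422 + 7*I*√10 ≈ -1422.0 + 22.136*I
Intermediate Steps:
z = -98 + I*√10 (z = 7*(-14) + √(-12 + 2) = -98 + √(-10) = -98 + I*√10 ≈ -98.0 + 3.1623*I)
h = -686 + 7*I*√10 (h = 7*(-98 + I*√10) = -686 + 7*I*√10 ≈ -686.0 + 22.136*I)
((W + O(38)) + 10*61) + h = ((-1384 + 38) + 10*61) + (-686 + 7*I*√10) = (-1346 + 610) + (-686 + 7*I*√10) = -736 + (-686 + 7*I*√10) = -1422 + 7*I*√10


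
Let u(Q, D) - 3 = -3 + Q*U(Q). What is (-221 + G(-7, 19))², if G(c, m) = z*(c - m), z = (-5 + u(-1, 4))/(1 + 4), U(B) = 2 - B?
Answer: 804609/25 ≈ 32184.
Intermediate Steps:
u(Q, D) = Q*(2 - Q) (u(Q, D) = 3 + (-3 + Q*(2 - Q)) = Q*(2 - Q))
z = -8/5 (z = (-5 - (2 - 1*(-1)))/(1 + 4) = (-5 - (2 + 1))/5 = (-5 - 1*3)*(⅕) = (-5 - 3)*(⅕) = -8*⅕ = -8/5 ≈ -1.6000)
G(c, m) = -8*c/5 + 8*m/5 (G(c, m) = -8*(c - m)/5 = -8*c/5 + 8*m/5)
(-221 + G(-7, 19))² = (-221 + (-8/5*(-7) + (8/5)*19))² = (-221 + (56/5 + 152/5))² = (-221 + 208/5)² = (-897/5)² = 804609/25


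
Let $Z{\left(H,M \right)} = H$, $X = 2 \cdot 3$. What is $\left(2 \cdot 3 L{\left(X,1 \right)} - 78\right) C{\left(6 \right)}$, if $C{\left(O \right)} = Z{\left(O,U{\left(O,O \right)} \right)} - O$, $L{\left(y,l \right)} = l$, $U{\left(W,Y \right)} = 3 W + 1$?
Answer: $0$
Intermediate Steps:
$X = 6$
$U{\left(W,Y \right)} = 1 + 3 W$
$C{\left(O \right)} = 0$ ($C{\left(O \right)} = O - O = 0$)
$\left(2 \cdot 3 L{\left(X,1 \right)} - 78\right) C{\left(6 \right)} = \left(2 \cdot 3 \cdot 1 - 78\right) 0 = \left(6 \cdot 1 - 78\right) 0 = \left(6 - 78\right) 0 = \left(-72\right) 0 = 0$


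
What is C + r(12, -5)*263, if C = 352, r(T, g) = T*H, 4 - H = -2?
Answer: 19288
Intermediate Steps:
H = 6 (H = 4 - 1*(-2) = 4 + 2 = 6)
r(T, g) = 6*T (r(T, g) = T*6 = 6*T)
C + r(12, -5)*263 = 352 + (6*12)*263 = 352 + 72*263 = 352 + 18936 = 19288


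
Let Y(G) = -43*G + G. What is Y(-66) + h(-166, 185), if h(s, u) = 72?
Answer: 2844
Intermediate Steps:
Y(G) = -42*G
Y(-66) + h(-166, 185) = -42*(-66) + 72 = 2772 + 72 = 2844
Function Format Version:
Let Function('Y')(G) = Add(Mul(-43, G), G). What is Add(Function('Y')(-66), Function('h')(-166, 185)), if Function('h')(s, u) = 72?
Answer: 2844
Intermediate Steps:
Function('Y')(G) = Mul(-42, G)
Add(Function('Y')(-66), Function('h')(-166, 185)) = Add(Mul(-42, -66), 72) = Add(2772, 72) = 2844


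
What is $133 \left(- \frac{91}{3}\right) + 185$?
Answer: $- \frac{11548}{3} \approx -3849.3$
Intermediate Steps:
$133 \left(- \frac{91}{3}\right) + 185 = - \frac{12103}{3} + 185 = - \frac{11548}{3}$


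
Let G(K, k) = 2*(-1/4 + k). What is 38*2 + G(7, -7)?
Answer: 123/2 ≈ 61.500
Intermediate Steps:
G(K, k) = -½ + 2*k (G(K, k) = 2*(-1*¼ + k) = 2*(-¼ + k) = -½ + 2*k)
38*2 + G(7, -7) = 38*2 + (-½ + 2*(-7)) = 76 + (-½ - 14) = 76 - 29/2 = 123/2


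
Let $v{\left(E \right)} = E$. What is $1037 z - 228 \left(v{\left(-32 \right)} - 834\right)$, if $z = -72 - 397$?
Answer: $-288905$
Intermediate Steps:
$z = -469$
$1037 z - 228 \left(v{\left(-32 \right)} - 834\right) = 1037 \left(-469\right) - 228 \left(-32 - 834\right) = -486353 - -197448 = -486353 + 197448 = -288905$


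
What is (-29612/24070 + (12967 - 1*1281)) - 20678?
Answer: -108233526/12035 ≈ -8993.2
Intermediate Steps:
(-29612/24070 + (12967 - 1*1281)) - 20678 = (-29612*1/24070 + (12967 - 1281)) - 20678 = (-14806/12035 + 11686) - 20678 = 140626204/12035 - 20678 = -108233526/12035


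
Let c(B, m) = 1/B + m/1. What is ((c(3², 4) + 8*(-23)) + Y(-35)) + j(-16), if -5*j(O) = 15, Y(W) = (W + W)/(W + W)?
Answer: -1637/9 ≈ -181.89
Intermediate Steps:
Y(W) = 1 (Y(W) = (2*W)/((2*W)) = (2*W)*(1/(2*W)) = 1)
j(O) = -3 (j(O) = -⅕*15 = -3)
c(B, m) = m + 1/B (c(B, m) = 1/B + m*1 = 1/B + m = m + 1/B)
((c(3², 4) + 8*(-23)) + Y(-35)) + j(-16) = (((4 + 1/(3²)) + 8*(-23)) + 1) - 3 = (((4 + 1/9) - 184) + 1) - 3 = (((4 + ⅑) - 184) + 1) - 3 = ((37/9 - 184) + 1) - 3 = (-1619/9 + 1) - 3 = -1610/9 - 3 = -1637/9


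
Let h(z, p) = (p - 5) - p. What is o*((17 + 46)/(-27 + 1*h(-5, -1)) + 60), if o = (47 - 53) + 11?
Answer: 9285/32 ≈ 290.16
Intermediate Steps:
h(z, p) = -5 (h(z, p) = (-5 + p) - p = -5)
o = 5 (o = -6 + 11 = 5)
o*((17 + 46)/(-27 + 1*h(-5, -1)) + 60) = 5*((17 + 46)/(-27 + 1*(-5)) + 60) = 5*(63/(-27 - 5) + 60) = 5*(63/(-32) + 60) = 5*(63*(-1/32) + 60) = 5*(-63/32 + 60) = 5*(1857/32) = 9285/32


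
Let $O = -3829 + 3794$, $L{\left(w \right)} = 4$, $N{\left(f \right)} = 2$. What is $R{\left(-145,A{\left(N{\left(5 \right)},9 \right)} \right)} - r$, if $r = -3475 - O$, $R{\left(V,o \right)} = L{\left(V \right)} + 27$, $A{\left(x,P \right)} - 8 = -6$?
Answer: $3471$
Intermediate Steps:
$A{\left(x,P \right)} = 2$ ($A{\left(x,P \right)} = 8 - 6 = 2$)
$O = -35$
$R{\left(V,o \right)} = 31$ ($R{\left(V,o \right)} = 4 + 27 = 31$)
$r = -3440$ ($r = -3475 - -35 = -3475 + 35 = -3440$)
$R{\left(-145,A{\left(N{\left(5 \right)},9 \right)} \right)} - r = 31 - -3440 = 31 + 3440 = 3471$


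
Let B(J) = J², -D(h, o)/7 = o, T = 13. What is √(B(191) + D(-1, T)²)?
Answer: √44762 ≈ 211.57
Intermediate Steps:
D(h, o) = -7*o
√(B(191) + D(-1, T)²) = √(191² + (-7*13)²) = √(36481 + (-91)²) = √(36481 + 8281) = √44762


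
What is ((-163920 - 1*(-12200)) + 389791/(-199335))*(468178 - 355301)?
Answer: -3413795096976107/199335 ≈ -1.7126e+10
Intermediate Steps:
((-163920 - 1*(-12200)) + 389791/(-199335))*(468178 - 355301) = ((-163920 + 12200) + 389791*(-1/199335))*112877 = (-151720 - 389791/199335)*112877 = -30243495991/199335*112877 = -3413795096976107/199335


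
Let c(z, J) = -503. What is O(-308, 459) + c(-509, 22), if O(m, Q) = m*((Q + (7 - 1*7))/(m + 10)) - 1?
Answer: -4410/149 ≈ -29.597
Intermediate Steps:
O(m, Q) = -1 + Q*m/(10 + m) (O(m, Q) = m*((Q + (7 - 7))/(10 + m)) - 1 = m*((Q + 0)/(10 + m)) - 1 = m*(Q/(10 + m)) - 1 = Q*m/(10 + m) - 1 = -1 + Q*m/(10 + m))
O(-308, 459) + c(-509, 22) = (-10 - 1*(-308) + 459*(-308))/(10 - 308) - 503 = (-10 + 308 - 141372)/(-298) - 503 = -1/298*(-141074) - 503 = 70537/149 - 503 = -4410/149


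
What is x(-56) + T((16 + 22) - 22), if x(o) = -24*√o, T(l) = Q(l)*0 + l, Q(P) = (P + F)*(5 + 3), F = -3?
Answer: 16 - 48*I*√14 ≈ 16.0 - 179.6*I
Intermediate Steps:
Q(P) = -24 + 8*P (Q(P) = (P - 3)*(5 + 3) = (-3 + P)*8 = -24 + 8*P)
T(l) = l (T(l) = (-24 + 8*l)*0 + l = 0 + l = l)
x(-56) + T((16 + 22) - 22) = -48*I*√14 + ((16 + 22) - 22) = -48*I*√14 + (38 - 22) = -48*I*√14 + 16 = 16 - 48*I*√14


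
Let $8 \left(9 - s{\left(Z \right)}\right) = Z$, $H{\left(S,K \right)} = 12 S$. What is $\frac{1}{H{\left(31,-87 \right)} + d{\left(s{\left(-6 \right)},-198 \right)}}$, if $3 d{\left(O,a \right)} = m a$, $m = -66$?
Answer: $\frac{1}{4728} \approx 0.00021151$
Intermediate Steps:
$s{\left(Z \right)} = 9 - \frac{Z}{8}$
$d{\left(O,a \right)} = - 22 a$ ($d{\left(O,a \right)} = \frac{\left(-66\right) a}{3} = - 22 a$)
$\frac{1}{H{\left(31,-87 \right)} + d{\left(s{\left(-6 \right)},-198 \right)}} = \frac{1}{12 \cdot 31 - -4356} = \frac{1}{372 + 4356} = \frac{1}{4728}$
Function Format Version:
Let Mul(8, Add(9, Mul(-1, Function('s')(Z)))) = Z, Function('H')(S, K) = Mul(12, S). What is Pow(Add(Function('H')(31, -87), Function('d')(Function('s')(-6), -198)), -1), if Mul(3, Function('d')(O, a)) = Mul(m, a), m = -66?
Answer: Rational(1, 4728) ≈ 0.00021151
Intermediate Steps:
Function('s')(Z) = Add(9, Mul(Rational(-1, 8), Z))
Function('d')(O, a) = Mul(-22, a) (Function('d')(O, a) = Mul(Rational(1, 3), Mul(-66, a)) = Mul(-22, a))
Pow(Add(Function('H')(31, -87), Function('d')(Function('s')(-6), -198)), -1) = Pow(Add(Mul(12, 31), Mul(-22, -198)), -1) = Pow(Add(372, 4356), -1) = Pow(4728, -1) = Rational(1, 4728)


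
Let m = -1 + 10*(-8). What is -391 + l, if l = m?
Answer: -472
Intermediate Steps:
m = -81 (m = -1 - 80 = -81)
l = -81
-391 + l = -391 - 81 = -472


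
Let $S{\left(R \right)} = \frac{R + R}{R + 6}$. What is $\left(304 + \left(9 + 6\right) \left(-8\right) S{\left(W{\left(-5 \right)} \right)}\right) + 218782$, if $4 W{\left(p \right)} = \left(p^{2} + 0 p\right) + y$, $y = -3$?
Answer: $\frac{5036338}{23} \approx 2.1897 \cdot 10^{5}$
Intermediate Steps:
$W{\left(p \right)} = - \frac{3}{4} + \frac{p^{2}}{4}$ ($W{\left(p \right)} = \frac{\left(p^{2} + 0 p\right) - 3}{4} = \frac{\left(p^{2} + 0\right) - 3}{4} = \frac{p^{2} - 3}{4} = \frac{-3 + p^{2}}{4} = - \frac{3}{4} + \frac{p^{2}}{4}$)
$S{\left(R \right)} = \frac{2 R}{6 + R}$
$\left(304 + \left(9 + 6\right) \left(-8\right) S{\left(W{\left(-5 \right)} \right)}\right) + 218782 = \left(304 + \left(9 + 6\right) \left(-8\right) \frac{2 \left(- \frac{3}{4} + \frac{\left(-5\right)^{2}}{4}\right)}{6 - \left(\frac{3}{4} - \frac{\left(-5\right)^{2}}{4}\right)}\right) + 218782 = \left(304 + 15 \left(-8\right) \frac{2 \left(- \frac{3}{4} + \frac{1}{4} \cdot 25\right)}{6 + \left(- \frac{3}{4} + \frac{1}{4} \cdot 25\right)}\right) + 218782 = \left(304 - 120 \frac{2 \left(- \frac{3}{4} + \frac{25}{4}\right)}{6 + \left(- \frac{3}{4} + \frac{25}{4}\right)}\right) + 218782 = \left(304 - 120 \cdot 2 \cdot \frac{11}{2} \frac{1}{6 + \frac{11}{2}}\right) + 218782 = \left(304 - 120 \cdot 2 \cdot \frac{11}{2} \frac{1}{\frac{23}{2}}\right) + 218782 = \left(304 - 120 \cdot 2 \cdot \frac{11}{2} \cdot \frac{2}{23}\right) + 218782 = \left(304 - \frac{2640}{23}\right) + 218782 = \frac{4352}{23} + 218782 = \frac{5036338}{23}$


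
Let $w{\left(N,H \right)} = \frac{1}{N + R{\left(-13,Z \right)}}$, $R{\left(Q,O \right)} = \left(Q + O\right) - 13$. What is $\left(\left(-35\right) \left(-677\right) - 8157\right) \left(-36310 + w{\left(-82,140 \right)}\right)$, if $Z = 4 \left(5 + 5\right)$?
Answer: $- \frac{1128370017}{2} \approx -5.6419 \cdot 10^{8}$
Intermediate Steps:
$Z = 40$ ($Z = 4 \cdot 10 = 40$)
$R{\left(Q,O \right)} = -13 + O + Q$ ($R{\left(Q,O \right)} = \left(O + Q\right) - 13 = -13 + O + Q$)
$w{\left(N,H \right)} = \frac{1}{14 + N}$ ($w{\left(N,H \right)} = \frac{1}{N - -14} = \frac{1}{N + 14} = \frac{1}{14 + N}$)
$\left(\left(-35\right) \left(-677\right) - 8157\right) \left(-36310 + w{\left(-82,140 \right)}\right) = \left(\left(-35\right) \left(-677\right) - 8157\right) \left(-36310 + \frac{1}{14 - 82}\right) = \left(23695 - 8157\right) \left(-36310 + \frac{1}{-68}\right) = 15538 \left(-36310 - \frac{1}{68}\right) = 15538 \left(- \frac{2469081}{68}\right) = - \frac{1128370017}{2}$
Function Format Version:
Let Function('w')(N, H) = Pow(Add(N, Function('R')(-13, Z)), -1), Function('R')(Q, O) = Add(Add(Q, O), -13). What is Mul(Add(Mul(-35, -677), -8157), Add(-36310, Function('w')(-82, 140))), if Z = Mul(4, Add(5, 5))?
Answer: Rational(-1128370017, 2) ≈ -5.6419e+8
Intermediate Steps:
Z = 40 (Z = Mul(4, 10) = 40)
Function('R')(Q, O) = Add(-13, O, Q) (Function('R')(Q, O) = Add(Add(O, Q), -13) = Add(-13, O, Q))
Function('w')(N, H) = Pow(Add(14, N), -1) (Function('w')(N, H) = Pow(Add(N, Add(-13, 40, -13)), -1) = Pow(Add(N, 14), -1) = Pow(Add(14, N), -1))
Mul(Add(Mul(-35, -677), -8157), Add(-36310, Function('w')(-82, 140))) = Mul(Add(Mul(-35, -677), -8157), Add(-36310, Pow(Add(14, -82), -1))) = Mul(Add(23695, -8157), Add(-36310, Pow(-68, -1))) = Mul(15538, Add(-36310, Rational(-1, 68))) = Mul(15538, Rational(-2469081, 68)) = Rational(-1128370017, 2)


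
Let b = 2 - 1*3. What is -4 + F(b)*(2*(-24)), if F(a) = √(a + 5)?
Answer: -100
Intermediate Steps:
b = -1 (b = 2 - 3 = -1)
F(a) = √(5 + a)
-4 + F(b)*(2*(-24)) = -4 + √(5 - 1)*(2*(-24)) = -4 + √4*(-48) = -4 + 2*(-48) = -4 - 96 = -100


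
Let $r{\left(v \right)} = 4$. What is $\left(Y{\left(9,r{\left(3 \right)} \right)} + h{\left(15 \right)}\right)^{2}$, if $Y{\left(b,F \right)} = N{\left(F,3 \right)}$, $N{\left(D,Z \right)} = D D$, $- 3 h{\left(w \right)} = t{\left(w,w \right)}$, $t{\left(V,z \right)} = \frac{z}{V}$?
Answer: $\frac{2209}{9} \approx 245.44$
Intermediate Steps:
$h{\left(w \right)} = - \frac{1}{3}$ ($h{\left(w \right)} = - \frac{w \frac{1}{w}}{3} = \left(- \frac{1}{3}\right) 1 = - \frac{1}{3}$)
$N{\left(D,Z \right)} = D^{2}$
$Y{\left(b,F \right)} = F^{2}$
$\left(Y{\left(9,r{\left(3 \right)} \right)} + h{\left(15 \right)}\right)^{2} = \left(4^{2} - \frac{1}{3}\right)^{2} = \left(16 - \frac{1}{3}\right)^{2} = \left(\frac{47}{3}\right)^{2} = \frac{2209}{9}$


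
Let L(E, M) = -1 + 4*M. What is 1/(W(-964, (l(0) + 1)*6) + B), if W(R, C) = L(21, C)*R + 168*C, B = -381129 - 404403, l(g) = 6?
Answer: -1/939464 ≈ -1.0644e-6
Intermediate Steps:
B = -785532
W(R, C) = 168*C + R*(-1 + 4*C) (W(R, C) = (-1 + 4*C)*R + 168*C = R*(-1 + 4*C) + 168*C = 168*C + R*(-1 + 4*C))
1/(W(-964, (l(0) + 1)*6) + B) = 1/((168*((6 + 1)*6) - 964*(-1 + 4*((6 + 1)*6))) - 785532) = 1/((168*(7*6) - 964*(-1 + 4*(7*6))) - 785532) = 1/((168*42 - 964*(-1 + 4*42)) - 785532) = 1/((7056 - 964*(-1 + 168)) - 785532) = 1/((7056 - 964*167) - 785532) = 1/((7056 - 160988) - 785532) = 1/(-153932 - 785532) = 1/(-939464) = -1/939464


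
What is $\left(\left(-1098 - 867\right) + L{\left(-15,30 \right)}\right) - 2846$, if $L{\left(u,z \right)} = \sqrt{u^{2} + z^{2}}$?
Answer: $-4811 + 15 \sqrt{5} \approx -4777.5$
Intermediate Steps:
$\left(\left(-1098 - 867\right) + L{\left(-15,30 \right)}\right) - 2846 = \left(\left(-1098 - 867\right) + \sqrt{\left(-15\right)^{2} + 30^{2}}\right) - 2846 = \left(-1965 + \sqrt{225 + 900}\right) - 2846 = \left(-1965 + \sqrt{1125}\right) - 2846 = \left(-1965 + 15 \sqrt{5}\right) - 2846 = -4811 + 15 \sqrt{5}$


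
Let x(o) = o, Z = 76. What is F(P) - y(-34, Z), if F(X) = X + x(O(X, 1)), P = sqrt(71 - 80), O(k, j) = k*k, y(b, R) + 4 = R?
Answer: -81 + 3*I ≈ -81.0 + 3.0*I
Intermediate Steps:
y(b, R) = -4 + R
O(k, j) = k**2
P = 3*I (P = sqrt(-9) = 3*I ≈ 3.0*I)
F(X) = X + X**2
F(P) - y(-34, Z) = (3*I)*(1 + 3*I) - (-4 + 76) = 3*I*(1 + 3*I) - 1*72 = 3*I*(1 + 3*I) - 72 = -72 + 3*I*(1 + 3*I)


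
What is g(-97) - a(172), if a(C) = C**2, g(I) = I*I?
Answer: -20175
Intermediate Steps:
g(I) = I**2
g(-97) - a(172) = (-97)**2 - 1*172**2 = 9409 - 1*29584 = 9409 - 29584 = -20175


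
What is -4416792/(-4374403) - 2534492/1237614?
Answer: -2810302896994/2706911197221 ≈ -1.0382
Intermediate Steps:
-4416792/(-4374403) - 2534492/1237614 = -4416792*(-1/4374403) - 2534492*1/1237614 = 4416792/4374403 - 1267246/618807 = -2810302896994/2706911197221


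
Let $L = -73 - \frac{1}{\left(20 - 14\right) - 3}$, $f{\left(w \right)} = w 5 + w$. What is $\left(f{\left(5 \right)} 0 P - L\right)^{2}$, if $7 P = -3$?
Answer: $\frac{48400}{9} \approx 5377.8$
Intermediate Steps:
$P = - \frac{3}{7}$ ($P = \frac{1}{7} \left(-3\right) = - \frac{3}{7} \approx -0.42857$)
$f{\left(w \right)} = 6 w$ ($f{\left(w \right)} = 5 w + w = 6 w$)
$L = - \frac{220}{3}$ ($L = -73 - \frac{1}{6 - 3} = -73 - \frac{1}{3} = - \frac{220}{3} \approx -73.333$)
$\left(f{\left(5 \right)} 0 P - L\right)^{2} = \left(6 \cdot 5 \cdot 0 \left(- \frac{3}{7}\right) - - \frac{220}{3}\right)^{2} = \left(30 \cdot 0 \left(- \frac{3}{7}\right) + \frac{220}{3}\right)^{2} = \left(0 \left(- \frac{3}{7}\right) + \frac{220}{3}\right)^{2} = \left(0 + \frac{220}{3}\right)^{2} = \left(\frac{220}{3}\right)^{2} = \frac{48400}{9}$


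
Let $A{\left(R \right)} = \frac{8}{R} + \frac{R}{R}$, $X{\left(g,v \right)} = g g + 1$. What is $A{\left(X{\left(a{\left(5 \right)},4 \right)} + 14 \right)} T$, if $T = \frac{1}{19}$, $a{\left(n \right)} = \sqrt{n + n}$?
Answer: $\frac{33}{475} \approx 0.069474$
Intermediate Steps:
$a{\left(n \right)} = \sqrt{2} \sqrt{n}$ ($a{\left(n \right)} = \sqrt{2 n} = \sqrt{2} \sqrt{n}$)
$X{\left(g,v \right)} = 1 + g^{2}$ ($X{\left(g,v \right)} = g^{2} + 1 = 1 + g^{2}$)
$A{\left(R \right)} = 1 + \frac{8}{R}$ ($A{\left(R \right)} = \frac{8}{R} + 1 = 1 + \frac{8}{R}$)
$T = \frac{1}{19} \approx 0.052632$
$A{\left(X{\left(a{\left(5 \right)},4 \right)} + 14 \right)} T = \frac{8 + \left(\left(1 + \left(\sqrt{2} \sqrt{5}\right)^{2}\right) + 14\right)}{\left(1 + \left(\sqrt{2} \sqrt{5}\right)^{2}\right) + 14} \cdot \frac{1}{19} = \frac{8 + \left(\left(1 + \left(\sqrt{10}\right)^{2}\right) + 14\right)}{\left(1 + \left(\sqrt{10}\right)^{2}\right) + 14} \cdot \frac{1}{19} = \frac{8 + \left(\left(1 + 10\right) + 14\right)}{\left(1 + 10\right) + 14} \cdot \frac{1}{19} = \frac{8 + \left(11 + 14\right)}{11 + 14} \cdot \frac{1}{19} = \frac{8 + 25}{25} \cdot \frac{1}{19} = \frac{1}{25} \cdot 33 \cdot \frac{1}{19} = \frac{33}{25} \cdot \frac{1}{19} = \frac{33}{475}$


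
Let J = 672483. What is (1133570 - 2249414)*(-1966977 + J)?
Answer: 1444453362936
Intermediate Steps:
(1133570 - 2249414)*(-1966977 + J) = (1133570 - 2249414)*(-1966977 + 672483) = -1115844*(-1294494) = 1444453362936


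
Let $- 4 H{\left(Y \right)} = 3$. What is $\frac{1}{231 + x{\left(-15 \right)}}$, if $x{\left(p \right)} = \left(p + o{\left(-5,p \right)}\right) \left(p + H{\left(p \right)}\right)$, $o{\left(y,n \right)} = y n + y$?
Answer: $- \frac{4}{2541} \approx -0.0015742$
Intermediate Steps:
$H{\left(Y \right)} = - \frac{3}{4}$ ($H{\left(Y \right)} = \left(- \frac{1}{4}\right) 3 = - \frac{3}{4}$)
$o{\left(y,n \right)} = y + n y$ ($o{\left(y,n \right)} = n y + y = y + n y$)
$x{\left(p \right)} = \left(-5 - 4 p\right) \left(- \frac{3}{4} + p\right)$ ($x{\left(p \right)} = \left(p - 5 \left(1 + p\right)\right) \left(p - \frac{3}{4}\right) = \left(p - \left(5 + 5 p\right)\right) \left(- \frac{3}{4} + p\right) = \left(-5 - 4 p\right) \left(- \frac{3}{4} + p\right)$)
$\frac{1}{231 + x{\left(-15 \right)}} = \frac{1}{231 - \left(- \frac{135}{4} + 900\right)} = \frac{1}{231 + \left(\frac{15}{4} - 900 + 30\right)} = \frac{1}{231 - \frac{3465}{4}} = \frac{1}{- \frac{2541}{4}} = - \frac{4}{2541}$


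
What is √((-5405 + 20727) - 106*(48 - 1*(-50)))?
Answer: √4934 ≈ 70.242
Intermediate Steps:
√((-5405 + 20727) - 106*(48 - 1*(-50))) = √(15322 - 106*(48 + 50)) = √(15322 - 106*98) = √(15322 - 10388) = √4934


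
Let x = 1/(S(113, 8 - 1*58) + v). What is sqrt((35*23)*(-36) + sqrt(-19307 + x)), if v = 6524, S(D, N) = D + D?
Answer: sqrt(-26082000 + 2*I*sqrt(3909667470))/30 ≈ 0.40811 + 170.24*I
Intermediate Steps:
S(D, N) = 2*D
x = 1/6750 (x = 1/(2*113 + 6524) = 1/(226 + 6524) = 1/6750 ≈ 0.00014815)
sqrt((35*23)*(-36) + sqrt(-19307 + x)) = sqrt((35*23)*(-36) + sqrt(-19307 + 1/6750)) = sqrt(805*(-36) + sqrt(-130322249/6750)) = sqrt(-28980 + I*sqrt(3909667470)/450)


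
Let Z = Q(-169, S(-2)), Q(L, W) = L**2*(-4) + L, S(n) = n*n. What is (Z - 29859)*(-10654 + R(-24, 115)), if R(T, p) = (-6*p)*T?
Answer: -852070432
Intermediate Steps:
R(T, p) = -6*T*p
S(n) = n**2
Q(L, W) = L - 4*L**2 (Q(L, W) = -4*L**2 + L = L - 4*L**2)
Z = -114413 (Z = -169*(1 - 4*(-169)) = -169*(1 + 676) = -169*677 = -114413)
(Z - 29859)*(-10654 + R(-24, 115)) = (-114413 - 29859)*(-10654 - 6*(-24)*115) = -144272*(-10654 + 16560) = -144272*5906 = -852070432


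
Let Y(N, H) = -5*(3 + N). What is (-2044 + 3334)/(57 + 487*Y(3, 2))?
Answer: -430/4851 ≈ -0.088642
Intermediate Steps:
Y(N, H) = -15 - 5*N
(-2044 + 3334)/(57 + 487*Y(3, 2)) = (-2044 + 3334)/(57 + 487*(-15 - 5*3)) = 1290/(57 + 487*(-15 - 15)) = 1290/(57 + 487*(-30)) = 1290/(57 - 14610) = 1290/(-14553) = 1290*(-1/14553) = -430/4851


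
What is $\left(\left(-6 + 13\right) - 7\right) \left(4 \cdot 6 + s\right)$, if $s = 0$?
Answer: $0$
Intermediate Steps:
$\left(\left(-6 + 13\right) - 7\right) \left(4 \cdot 6 + s\right) = \left(\left(-6 + 13\right) - 7\right) \left(4 \cdot 6 + 0\right) = \left(7 - 7\right) \left(24 + 0\right) = 0 \cdot 24 = 0$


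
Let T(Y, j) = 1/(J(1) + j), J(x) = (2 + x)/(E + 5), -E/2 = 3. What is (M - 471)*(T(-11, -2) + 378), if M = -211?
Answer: -1288298/5 ≈ -2.5766e+5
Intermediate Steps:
E = -6 (E = -2*3 = -6)
J(x) = -2 - x (J(x) = (2 + x)/(-6 + 5) = (2 + x)/(-1) = (2 + x)*(-1) = -2 - x)
T(Y, j) = 1/(-3 + j) (T(Y, j) = 1/((-2 - 1*1) + j) = 1/((-2 - 1) + j) = 1/(-3 + j))
(M - 471)*(T(-11, -2) + 378) = (-211 - 471)*(1/(-3 - 2) + 378) = -682*(1/(-5) + 378) = -682*(-1/5 + 378) = -682*1889/5 = -1288298/5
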